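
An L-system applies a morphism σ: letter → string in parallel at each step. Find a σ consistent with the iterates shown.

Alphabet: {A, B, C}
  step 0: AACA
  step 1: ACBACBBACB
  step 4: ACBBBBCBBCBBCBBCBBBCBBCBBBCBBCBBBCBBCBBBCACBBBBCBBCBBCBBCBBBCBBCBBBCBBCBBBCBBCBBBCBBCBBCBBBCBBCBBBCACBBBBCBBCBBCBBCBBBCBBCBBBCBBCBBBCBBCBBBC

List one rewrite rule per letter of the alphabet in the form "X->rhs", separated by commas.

A->ACB, B->BBC, C->B

  step 0 ⇒ step 1: AACA ⇒ ACB·ACB·B·ACB
    A ↦ ACB
    C ↦ B
    B ↦ BBC  (constrained at step 1)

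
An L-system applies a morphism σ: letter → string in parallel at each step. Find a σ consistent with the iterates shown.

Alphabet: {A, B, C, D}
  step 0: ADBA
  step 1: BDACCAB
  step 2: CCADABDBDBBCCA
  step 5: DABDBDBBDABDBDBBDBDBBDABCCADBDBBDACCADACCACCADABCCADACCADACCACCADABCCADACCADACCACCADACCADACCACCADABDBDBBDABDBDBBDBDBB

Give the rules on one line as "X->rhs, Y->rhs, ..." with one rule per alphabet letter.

A->B, B->CCA, C->DB, D->DA

  step 1 ⇒ step 2: BDACCAB ⇒ CCA·DA·B·DB·DB·B·CCA
    A ↦ B
    B ↦ CCA
    C ↦ DB
    D ↦ DA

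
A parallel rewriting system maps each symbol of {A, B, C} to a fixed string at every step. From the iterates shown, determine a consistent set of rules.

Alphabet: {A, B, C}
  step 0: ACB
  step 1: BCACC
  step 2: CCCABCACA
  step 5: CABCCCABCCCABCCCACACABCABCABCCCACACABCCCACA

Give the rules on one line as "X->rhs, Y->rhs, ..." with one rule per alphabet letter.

  step 1 ⇒ step 2: BCACC ⇒ CC·CA·B·CA·CA
    A ↦ B
    B ↦ CC
    C ↦ CA

A->B, B->CC, C->CA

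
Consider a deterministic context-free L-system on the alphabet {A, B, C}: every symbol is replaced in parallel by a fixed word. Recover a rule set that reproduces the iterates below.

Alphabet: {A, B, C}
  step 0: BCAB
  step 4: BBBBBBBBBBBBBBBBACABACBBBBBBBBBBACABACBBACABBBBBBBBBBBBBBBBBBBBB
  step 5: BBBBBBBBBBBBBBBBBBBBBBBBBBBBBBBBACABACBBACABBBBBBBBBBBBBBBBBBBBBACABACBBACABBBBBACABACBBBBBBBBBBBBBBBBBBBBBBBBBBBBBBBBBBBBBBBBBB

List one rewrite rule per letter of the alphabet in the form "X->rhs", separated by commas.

A->AC, B->BB, C->AB

  step 4 ⇒ step 5: BBBBBBBBBBBBBBBBACABACBBBBBBBBBBACABACBBACABBBBBBBBBBBBBBBBBBBBB ⇒ BB·BB·BB·BB·BB·BB·BB·BB·BB·BB·BB·BB·BB·BB·BB·BB·AC·AB·AC·BB·AC·AB·BB·BB·BB·BB·BB·BB·BB·BB·BB·BB·AC·AB·AC·BB·AC·AB·BB·BB·AC·AB·AC·BB·BB·BB·BB·BB·BB·BB·BB·BB·BB·BB·BB·BB·BB·BB·BB·BB·BB·BB·BB·BB
    A ↦ AC
    B ↦ BB
    C ↦ AB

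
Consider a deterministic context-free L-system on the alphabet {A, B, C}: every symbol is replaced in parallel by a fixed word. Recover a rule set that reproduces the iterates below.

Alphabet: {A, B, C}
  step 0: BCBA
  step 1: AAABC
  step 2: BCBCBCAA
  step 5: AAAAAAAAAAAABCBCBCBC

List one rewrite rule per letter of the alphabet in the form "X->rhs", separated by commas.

  step 1 ⇒ step 2: AAABC ⇒ BC·BC·BC·A·A
    A ↦ BC
    B ↦ A
    C ↦ A

A->BC, B->A, C->A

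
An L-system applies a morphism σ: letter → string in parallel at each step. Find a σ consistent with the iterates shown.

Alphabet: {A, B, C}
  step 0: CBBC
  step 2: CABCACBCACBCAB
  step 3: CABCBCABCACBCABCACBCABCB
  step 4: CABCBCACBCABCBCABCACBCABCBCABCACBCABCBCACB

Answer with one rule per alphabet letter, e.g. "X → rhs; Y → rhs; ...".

A->B, B->CB, C->CA

  step 3 ⇒ step 4: CABCBCABCACBCABCACBCABCB ⇒ CA·B·CB·CA·CB·CA·B·CB·CA·B·CA·CB·CA·B·CB·CA·B·CA·CB·CA·B·CB·CA·CB
    A ↦ B
    B ↦ CB
    C ↦ CA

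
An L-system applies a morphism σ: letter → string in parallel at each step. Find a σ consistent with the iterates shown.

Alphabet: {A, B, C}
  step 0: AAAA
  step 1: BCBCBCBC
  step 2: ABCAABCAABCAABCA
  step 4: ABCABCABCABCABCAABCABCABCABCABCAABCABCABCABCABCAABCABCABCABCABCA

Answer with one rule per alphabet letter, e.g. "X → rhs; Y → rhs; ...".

  step 1 ⇒ step 2: BCBCBCBC ⇒ AB·CA·AB·CA·AB·CA·AB·CA
    B ↦ AB
    C ↦ CA
  step 0 ⇒ step 1: AAAA ⇒ BC·BC·BC·BC
    A ↦ BC

A->BC, B->AB, C->CA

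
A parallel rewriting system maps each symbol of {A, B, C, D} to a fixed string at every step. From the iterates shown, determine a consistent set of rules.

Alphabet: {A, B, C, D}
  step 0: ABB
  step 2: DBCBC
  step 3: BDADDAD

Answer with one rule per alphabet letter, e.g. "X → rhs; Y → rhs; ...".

  step 2 ⇒ step 3: DBCBC ⇒ B·DA·D·DA·D
    B ↦ DA
    C ↦ D
    D ↦ B
    A ↦ C  (constrained at step 0)

A->C, B->DA, C->D, D->B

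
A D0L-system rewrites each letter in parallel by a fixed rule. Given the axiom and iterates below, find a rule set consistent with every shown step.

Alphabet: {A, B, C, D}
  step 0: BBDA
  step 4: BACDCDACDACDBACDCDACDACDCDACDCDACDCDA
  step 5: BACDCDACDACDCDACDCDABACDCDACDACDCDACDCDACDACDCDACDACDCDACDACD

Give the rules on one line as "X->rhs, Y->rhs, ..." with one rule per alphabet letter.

A->CD, B->BA, C->CD, D->A

  step 4 ⇒ step 5: BACDCDACDACDBACDCDACDACDCDACDCDACDCDA ⇒ BA·CD·CD·A·CD·A·CD·CD·A·CD·CD·A·BA·CD·CD·A·CD·A·CD·CD·A·CD·CD·A·CD·A·CD·CD·A·CD·A·CD·CD·A·CD·A·CD
    A ↦ CD
    B ↦ BA
    C ↦ CD
    D ↦ A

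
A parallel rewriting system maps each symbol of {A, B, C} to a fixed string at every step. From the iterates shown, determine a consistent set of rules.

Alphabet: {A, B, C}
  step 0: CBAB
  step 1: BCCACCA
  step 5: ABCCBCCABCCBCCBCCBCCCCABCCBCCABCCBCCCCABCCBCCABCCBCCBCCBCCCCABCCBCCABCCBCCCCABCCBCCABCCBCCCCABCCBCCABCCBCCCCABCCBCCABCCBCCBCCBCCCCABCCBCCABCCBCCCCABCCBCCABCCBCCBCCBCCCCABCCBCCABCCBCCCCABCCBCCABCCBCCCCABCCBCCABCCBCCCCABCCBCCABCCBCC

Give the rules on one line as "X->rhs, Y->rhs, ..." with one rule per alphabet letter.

A->CC, B->A, C->BCC

  step 0 ⇒ step 1: CBAB ⇒ BCC·A·CC·A
    A ↦ CC
    B ↦ A
    C ↦ BCC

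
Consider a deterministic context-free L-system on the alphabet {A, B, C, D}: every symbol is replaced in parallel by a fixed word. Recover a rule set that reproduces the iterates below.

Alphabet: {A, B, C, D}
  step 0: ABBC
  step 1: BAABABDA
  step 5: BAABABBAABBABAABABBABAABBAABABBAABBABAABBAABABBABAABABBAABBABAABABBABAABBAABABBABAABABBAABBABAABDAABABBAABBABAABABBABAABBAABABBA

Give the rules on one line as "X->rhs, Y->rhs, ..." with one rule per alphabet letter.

A->BA, B->AB, C->DA, D->CB

  step 0 ⇒ step 1: ABBC ⇒ BA·AB·AB·DA
    A ↦ BA
    B ↦ AB
    C ↦ DA
    D ↦ CB  (constrained at step 1)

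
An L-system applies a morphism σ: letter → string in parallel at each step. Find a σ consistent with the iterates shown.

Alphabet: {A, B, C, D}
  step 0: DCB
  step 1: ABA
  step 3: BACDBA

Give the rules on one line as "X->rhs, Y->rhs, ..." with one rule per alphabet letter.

  step 0 ⇒ step 1: DCB ⇒ A·B·A
    B ↦ A
    C ↦ B
    D ↦ A
    A ↦ CD  (constrained at step 1)

A->CD, B->A, C->B, D->A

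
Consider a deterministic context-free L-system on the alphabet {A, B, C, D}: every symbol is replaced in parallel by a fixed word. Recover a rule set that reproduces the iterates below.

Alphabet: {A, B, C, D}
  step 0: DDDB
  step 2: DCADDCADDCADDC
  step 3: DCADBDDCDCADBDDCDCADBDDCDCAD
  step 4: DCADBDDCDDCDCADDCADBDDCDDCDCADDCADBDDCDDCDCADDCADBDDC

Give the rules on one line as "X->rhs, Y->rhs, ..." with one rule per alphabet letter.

  step 3 ⇒ step 4: DCADBDDCDCADBDDCDCADBDDCDCAD ⇒ DC·AD·BD·DC·D·DC·DC·AD·DC·AD·BD·DC·D·DC·DC·AD·DC·AD·BD·DC·D·DC·DC·AD·DC·AD·BD·DC
    A ↦ BD
    B ↦ D
    C ↦ AD
    D ↦ DC

A->BD, B->D, C->AD, D->DC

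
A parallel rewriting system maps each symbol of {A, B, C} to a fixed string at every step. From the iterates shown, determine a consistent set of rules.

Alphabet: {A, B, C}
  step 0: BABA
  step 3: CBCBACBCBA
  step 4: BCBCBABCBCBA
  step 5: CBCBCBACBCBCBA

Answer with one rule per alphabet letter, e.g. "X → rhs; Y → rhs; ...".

  step 4 ⇒ step 5: BCBCBABCBCBA ⇒ C·B·C·B·C·BA·C·B·C·B·C·BA
    A ↦ BA
    B ↦ C
    C ↦ B

A->BA, B->C, C->B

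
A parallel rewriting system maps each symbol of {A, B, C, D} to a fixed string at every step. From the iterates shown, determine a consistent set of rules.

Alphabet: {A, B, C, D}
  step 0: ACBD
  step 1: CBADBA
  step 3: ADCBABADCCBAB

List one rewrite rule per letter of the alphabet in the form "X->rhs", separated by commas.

A->C, B->AD, C->B, D->BA

  step 0 ⇒ step 1: ACBD ⇒ C·B·AD·BA
    A ↦ C
    B ↦ AD
    C ↦ B
    D ↦ BA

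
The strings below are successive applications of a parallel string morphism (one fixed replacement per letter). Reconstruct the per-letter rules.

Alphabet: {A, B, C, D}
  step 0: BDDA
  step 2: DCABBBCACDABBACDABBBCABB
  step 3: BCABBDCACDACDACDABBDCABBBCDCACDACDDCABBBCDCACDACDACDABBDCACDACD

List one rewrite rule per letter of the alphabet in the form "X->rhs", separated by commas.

A->DC, B->ACD, C->ABB, D->BC

  step 2 ⇒ step 3: DCABBBCACDABBACDABBBCABB ⇒ BC·ABB·DC·ACD·ACD·ACD·ABB·DC·ABB·BC·DC·ACD·ACD·DC·ABB·BC·DC·ACD·ACD·ACD·ABB·DC·ACD·ACD
    A ↦ DC
    B ↦ ACD
    C ↦ ABB
    D ↦ BC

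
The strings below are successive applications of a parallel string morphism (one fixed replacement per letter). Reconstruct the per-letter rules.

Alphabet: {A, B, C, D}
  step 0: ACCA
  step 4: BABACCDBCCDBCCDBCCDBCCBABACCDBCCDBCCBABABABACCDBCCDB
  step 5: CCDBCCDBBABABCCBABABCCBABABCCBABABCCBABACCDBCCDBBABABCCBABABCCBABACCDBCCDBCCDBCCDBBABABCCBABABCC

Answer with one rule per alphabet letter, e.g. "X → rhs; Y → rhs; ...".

A->DB, B->CC, C->BA, D->B

  step 4 ⇒ step 5: BABACCDBCCDBCCDBCCDBCCBABACCDBCCDBCCBABABABACCDBCCDB ⇒ CC·DB·CC·DB·BA·BA·B·CC·BA·BA·B·CC·BA·BA·B·CC·BA·BA·B·CC·BA·BA·CC·DB·CC·DB·BA·BA·B·CC·BA·BA·B·CC·BA·BA·CC·DB·CC·DB·CC·DB·CC·DB·BA·BA·B·CC·BA·BA·B·CC
    A ↦ DB
    B ↦ CC
    C ↦ BA
    D ↦ B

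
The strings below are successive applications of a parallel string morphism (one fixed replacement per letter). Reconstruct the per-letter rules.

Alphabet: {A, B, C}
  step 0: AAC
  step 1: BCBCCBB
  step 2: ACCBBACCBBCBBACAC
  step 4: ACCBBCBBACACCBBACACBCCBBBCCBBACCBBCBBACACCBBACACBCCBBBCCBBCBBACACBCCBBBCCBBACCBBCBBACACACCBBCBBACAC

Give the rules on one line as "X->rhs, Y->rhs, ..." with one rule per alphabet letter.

A->BC, B->AC, C->CBB

  step 1 ⇒ step 2: BCBCCBB ⇒ AC·CBB·AC·CBB·CBB·AC·AC
    B ↦ AC
    C ↦ CBB
  step 0 ⇒ step 1: AAC ⇒ BC·BC·CBB
    A ↦ BC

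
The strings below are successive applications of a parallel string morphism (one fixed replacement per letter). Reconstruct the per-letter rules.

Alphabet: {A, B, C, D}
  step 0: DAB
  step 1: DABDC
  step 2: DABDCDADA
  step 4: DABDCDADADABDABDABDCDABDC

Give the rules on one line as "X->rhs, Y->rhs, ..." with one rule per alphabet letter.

  step 1 ⇒ step 2: DABDC ⇒ DA·B·DC·DA·DA
    A ↦ B
    B ↦ DC
    C ↦ DA
    D ↦ DA

A->B, B->DC, C->DA, D->DA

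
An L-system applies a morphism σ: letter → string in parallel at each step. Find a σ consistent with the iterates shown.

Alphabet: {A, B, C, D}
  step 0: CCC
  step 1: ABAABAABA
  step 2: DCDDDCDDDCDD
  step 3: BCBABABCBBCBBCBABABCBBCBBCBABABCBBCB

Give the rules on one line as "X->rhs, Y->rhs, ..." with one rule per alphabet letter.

  step 2 ⇒ step 3: DCDDDCDDDCDD ⇒ BCB·ABA·BCB·BCB·BCB·ABA·BCB·BCB·BCB·ABA·BCB·BCB
    C ↦ ABA
    D ↦ BCB
  step 1 ⇒ step 2: ABAABAABA ⇒ D·CD·D·D·CD·D·D·CD·D
    A ↦ D
  step 1 ⇒ step 2: ABAABAABA ⇒ D·CD·D·D·CD·D·D·CD·D
    B ↦ CD

A->D, B->CD, C->ABA, D->BCB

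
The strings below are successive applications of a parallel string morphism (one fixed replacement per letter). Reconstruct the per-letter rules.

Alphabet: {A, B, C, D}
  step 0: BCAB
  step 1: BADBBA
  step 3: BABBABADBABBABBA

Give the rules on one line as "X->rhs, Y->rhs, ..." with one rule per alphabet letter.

  step 0 ⇒ step 1: BCAB ⇒ BA·D·B·BA
    A ↦ B
    B ↦ BA
    C ↦ D
    D ↦ BC  (constrained at step 1)

A->B, B->BA, C->D, D->BC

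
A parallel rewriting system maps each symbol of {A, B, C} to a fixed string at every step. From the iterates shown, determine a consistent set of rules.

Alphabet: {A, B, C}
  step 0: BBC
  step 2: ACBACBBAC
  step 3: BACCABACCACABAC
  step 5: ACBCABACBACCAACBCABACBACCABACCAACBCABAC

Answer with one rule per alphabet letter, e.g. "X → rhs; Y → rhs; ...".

A->B, B->CA, C->AC

  step 2 ⇒ step 3: ACBACBBAC ⇒ B·AC·CA·B·AC·CA·CA·B·AC
    A ↦ B
    B ↦ CA
    C ↦ AC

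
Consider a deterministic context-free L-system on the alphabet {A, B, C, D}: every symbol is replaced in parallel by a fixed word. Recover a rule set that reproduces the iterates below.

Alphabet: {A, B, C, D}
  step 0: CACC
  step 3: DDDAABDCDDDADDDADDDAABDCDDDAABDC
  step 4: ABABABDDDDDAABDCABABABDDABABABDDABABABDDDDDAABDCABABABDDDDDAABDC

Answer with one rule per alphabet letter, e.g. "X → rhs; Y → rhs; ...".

A->DD, B->DA, C->DC, D->AB

  step 3 ⇒ step 4: DDDAABDCDDDADDDADDDAABDCDDDAABDC ⇒ AB·AB·AB·DD·DD·DA·AB·DC·AB·AB·AB·DD·AB·AB·AB·DD·AB·AB·AB·DD·DD·DA·AB·DC·AB·AB·AB·DD·DD·DA·AB·DC
    A ↦ DD
    B ↦ DA
    C ↦ DC
    D ↦ AB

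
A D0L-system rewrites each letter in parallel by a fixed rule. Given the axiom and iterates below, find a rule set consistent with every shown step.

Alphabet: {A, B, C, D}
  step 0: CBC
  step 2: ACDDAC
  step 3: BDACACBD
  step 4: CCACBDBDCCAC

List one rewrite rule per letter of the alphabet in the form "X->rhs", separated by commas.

A->B, B->CC, C->D, D->AC

  step 3 ⇒ step 4: BDACACBD ⇒ CC·AC·B·D·B·D·CC·AC
    A ↦ B
    B ↦ CC
    C ↦ D
    D ↦ AC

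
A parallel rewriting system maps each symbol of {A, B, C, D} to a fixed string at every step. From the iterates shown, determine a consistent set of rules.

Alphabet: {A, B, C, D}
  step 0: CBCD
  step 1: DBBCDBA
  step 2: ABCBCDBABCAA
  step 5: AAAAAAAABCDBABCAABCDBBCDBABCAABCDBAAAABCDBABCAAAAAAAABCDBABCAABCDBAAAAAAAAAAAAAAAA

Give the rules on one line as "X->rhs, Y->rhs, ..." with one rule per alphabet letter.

  step 1 ⇒ step 2: DBBCDBA ⇒ A·BC·BC·DB·A·BC·AA
    A ↦ AA
    B ↦ BC
    C ↦ DB
    D ↦ A

A->AA, B->BC, C->DB, D->A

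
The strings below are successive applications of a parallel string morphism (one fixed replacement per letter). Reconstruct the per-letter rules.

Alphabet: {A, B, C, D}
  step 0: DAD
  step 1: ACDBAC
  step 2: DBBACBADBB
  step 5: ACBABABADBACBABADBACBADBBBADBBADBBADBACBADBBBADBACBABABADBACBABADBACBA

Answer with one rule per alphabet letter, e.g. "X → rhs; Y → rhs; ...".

A->DB, B->BA, C->B, D->AC

  step 1 ⇒ step 2: ACDBAC ⇒ DB·B·AC·BA·DB·B
    A ↦ DB
    B ↦ BA
    C ↦ B
    D ↦ AC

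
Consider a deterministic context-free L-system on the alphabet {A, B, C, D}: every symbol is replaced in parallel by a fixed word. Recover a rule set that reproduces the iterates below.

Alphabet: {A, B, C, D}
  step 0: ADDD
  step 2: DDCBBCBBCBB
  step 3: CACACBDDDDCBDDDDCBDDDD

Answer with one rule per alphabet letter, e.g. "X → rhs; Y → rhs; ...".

A->B, B->DD, C->CB, D->CA

  step 2 ⇒ step 3: DDCBBCBBCBB ⇒ CA·CA·CB·DD·DD·CB·DD·DD·CB·DD·DD
    B ↦ DD
    C ↦ CB
    D ↦ CA
    A ↦ B  (constrained at step 0)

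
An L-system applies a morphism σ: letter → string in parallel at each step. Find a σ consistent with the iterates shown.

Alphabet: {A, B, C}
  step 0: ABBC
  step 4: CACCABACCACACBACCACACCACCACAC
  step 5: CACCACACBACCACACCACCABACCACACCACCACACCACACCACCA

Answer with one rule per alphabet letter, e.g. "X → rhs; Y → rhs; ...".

  step 4 ⇒ step 5: CACCABACCACACBACCACACCACCACAC ⇒ CA·C·CA·CA·C·BA·C·CA·CA·C·CA·C·CA·BA·C·CA·CA·C·CA·C·CA·CA·C·CA·CA·C·CA·C·CA
    A ↦ C
    B ↦ BA
    C ↦ CA

A->C, B->BA, C->CA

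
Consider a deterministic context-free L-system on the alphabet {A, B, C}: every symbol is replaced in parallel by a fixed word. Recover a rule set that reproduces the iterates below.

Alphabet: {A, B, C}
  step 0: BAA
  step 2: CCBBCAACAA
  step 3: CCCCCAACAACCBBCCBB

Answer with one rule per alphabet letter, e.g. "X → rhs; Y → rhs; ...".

  step 2 ⇒ step 3: CCBBCAACAA ⇒ CC·CC·CAA·CAA·CC·B·B·CC·B·B
    A ↦ B
    B ↦ CAA
    C ↦ CC

A->B, B->CAA, C->CC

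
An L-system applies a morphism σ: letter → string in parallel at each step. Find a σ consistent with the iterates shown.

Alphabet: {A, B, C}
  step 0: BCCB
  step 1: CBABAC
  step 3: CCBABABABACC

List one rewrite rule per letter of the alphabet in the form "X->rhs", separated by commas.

  step 0 ⇒ step 1: BCCB ⇒ C·BA·BA·C
    B ↦ C
    C ↦ BA
    A ↦ C  (constrained at step 1)

A->C, B->C, C->BA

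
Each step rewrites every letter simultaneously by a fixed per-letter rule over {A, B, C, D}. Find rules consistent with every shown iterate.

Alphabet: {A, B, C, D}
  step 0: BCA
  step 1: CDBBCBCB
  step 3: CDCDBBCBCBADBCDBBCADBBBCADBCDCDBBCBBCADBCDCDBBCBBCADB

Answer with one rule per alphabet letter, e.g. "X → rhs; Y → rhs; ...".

  step 0 ⇒ step 1: BCA ⇒ CD·BBC·BCB
    A ↦ BCB
    B ↦ CD
    C ↦ BBC
    D ↦ ADB  (constrained at step 1)

A->BCB, B->CD, C->BBC, D->ADB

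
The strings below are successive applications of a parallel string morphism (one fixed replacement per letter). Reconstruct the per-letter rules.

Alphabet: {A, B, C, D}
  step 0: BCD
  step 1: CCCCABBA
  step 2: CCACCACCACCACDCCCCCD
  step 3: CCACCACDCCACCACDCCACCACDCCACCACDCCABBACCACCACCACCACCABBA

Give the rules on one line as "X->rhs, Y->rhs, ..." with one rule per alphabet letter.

A->CD, B->CC, C->CCA, D->BBA

  step 2 ⇒ step 3: CCACCACCACCACDCCCCCD ⇒ CCA·CCA·CD·CCA·CCA·CD·CCA·CCA·CD·CCA·CCA·CD·CCA·BBA·CCA·CCA·CCA·CCA·CCA·BBA
    A ↦ CD
    C ↦ CCA
    D ↦ BBA
  step 0 ⇒ step 1: BCD ⇒ CC·CCA·BBA
    B ↦ CC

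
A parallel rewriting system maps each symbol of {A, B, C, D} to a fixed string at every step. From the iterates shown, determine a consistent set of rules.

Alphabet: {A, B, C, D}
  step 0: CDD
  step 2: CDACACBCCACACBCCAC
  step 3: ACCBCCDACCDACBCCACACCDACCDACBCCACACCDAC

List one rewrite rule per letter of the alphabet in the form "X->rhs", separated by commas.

A->CD, B->BCC, C->AC, D->CBC

  step 2 ⇒ step 3: CDACACBCCACACBCCAC ⇒ AC·CBC·CD·AC·CD·AC·BCC·AC·AC·CD·AC·CD·AC·BCC·AC·AC·CD·AC
    A ↦ CD
    B ↦ BCC
    C ↦ AC
    D ↦ CBC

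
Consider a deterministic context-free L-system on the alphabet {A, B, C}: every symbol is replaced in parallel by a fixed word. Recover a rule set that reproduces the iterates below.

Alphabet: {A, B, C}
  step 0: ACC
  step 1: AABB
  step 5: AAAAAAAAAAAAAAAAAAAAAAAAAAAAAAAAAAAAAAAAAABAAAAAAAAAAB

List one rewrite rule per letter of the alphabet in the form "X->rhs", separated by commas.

  step 0 ⇒ step 1: ACC ⇒ AA·B·B
    A ↦ AA
    C ↦ B
    B ↦ AC  (constrained at step 1)

A->AA, B->AC, C->B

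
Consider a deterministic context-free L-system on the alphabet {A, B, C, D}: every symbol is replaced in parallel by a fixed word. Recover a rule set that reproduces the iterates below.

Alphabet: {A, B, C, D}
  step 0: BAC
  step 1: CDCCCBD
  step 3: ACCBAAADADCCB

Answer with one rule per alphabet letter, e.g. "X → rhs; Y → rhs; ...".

A->CCB, B->CDC, C->D, D->A

  step 0 ⇒ step 1: BAC ⇒ CDC·CCB·D
    A ↦ CCB
    B ↦ CDC
    C ↦ D
    D ↦ A  (constrained at step 1)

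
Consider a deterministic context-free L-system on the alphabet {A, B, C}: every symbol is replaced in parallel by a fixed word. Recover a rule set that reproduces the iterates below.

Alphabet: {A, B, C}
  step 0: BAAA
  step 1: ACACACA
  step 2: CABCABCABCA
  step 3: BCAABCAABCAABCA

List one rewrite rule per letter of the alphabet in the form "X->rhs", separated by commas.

  step 2 ⇒ step 3: CABCABCABCA ⇒ B·CA·A·B·CA·A·B·CA·A·B·CA
    A ↦ CA
    B ↦ A
    C ↦ B

A->CA, B->A, C->B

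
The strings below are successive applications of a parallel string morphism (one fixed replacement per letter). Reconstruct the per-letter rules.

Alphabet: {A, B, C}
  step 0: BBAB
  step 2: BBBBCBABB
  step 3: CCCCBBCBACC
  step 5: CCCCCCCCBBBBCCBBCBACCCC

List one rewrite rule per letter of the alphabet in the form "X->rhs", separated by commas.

A->BA, B->C, C->BB

  step 2 ⇒ step 3: BBBBCBABB ⇒ C·C·C·C·BB·C·BA·C·C
    A ↦ BA
    B ↦ C
    C ↦ BB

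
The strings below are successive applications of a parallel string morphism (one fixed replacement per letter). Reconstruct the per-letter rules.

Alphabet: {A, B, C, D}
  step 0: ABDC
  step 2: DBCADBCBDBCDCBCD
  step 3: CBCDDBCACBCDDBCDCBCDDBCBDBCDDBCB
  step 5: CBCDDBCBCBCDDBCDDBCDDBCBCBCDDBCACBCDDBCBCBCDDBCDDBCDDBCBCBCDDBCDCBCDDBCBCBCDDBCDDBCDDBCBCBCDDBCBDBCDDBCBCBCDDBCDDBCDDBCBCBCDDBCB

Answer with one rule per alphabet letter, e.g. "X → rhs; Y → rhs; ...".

  step 2 ⇒ step 3: DBCADBCBDBCDCBCD ⇒ CB·CD·DB·CA·CB·CD·DB·CD·CB·CD·DB·CB·DB·CD·DB·CB
    A ↦ CA
    B ↦ CD
    C ↦ DB
    D ↦ CB

A->CA, B->CD, C->DB, D->CB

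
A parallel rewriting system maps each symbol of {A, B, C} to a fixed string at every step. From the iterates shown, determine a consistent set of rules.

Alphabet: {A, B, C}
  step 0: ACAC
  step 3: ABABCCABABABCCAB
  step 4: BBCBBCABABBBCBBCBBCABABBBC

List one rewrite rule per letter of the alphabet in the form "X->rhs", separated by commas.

A->BB, B->C, C->AB

  step 3 ⇒ step 4: ABABCCABABABCCAB ⇒ BB·C·BB·C·AB·AB·BB·C·BB·C·BB·C·AB·AB·BB·C
    A ↦ BB
    B ↦ C
    C ↦ AB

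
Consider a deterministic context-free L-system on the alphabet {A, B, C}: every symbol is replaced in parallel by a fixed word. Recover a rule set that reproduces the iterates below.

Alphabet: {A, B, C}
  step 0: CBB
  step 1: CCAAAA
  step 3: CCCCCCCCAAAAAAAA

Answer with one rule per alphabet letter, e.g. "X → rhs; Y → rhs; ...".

A->B, B->AA, C->CC

  step 0 ⇒ step 1: CBB ⇒ CC·AA·AA
    B ↦ AA
    C ↦ CC
    A ↦ B  (constrained at step 1)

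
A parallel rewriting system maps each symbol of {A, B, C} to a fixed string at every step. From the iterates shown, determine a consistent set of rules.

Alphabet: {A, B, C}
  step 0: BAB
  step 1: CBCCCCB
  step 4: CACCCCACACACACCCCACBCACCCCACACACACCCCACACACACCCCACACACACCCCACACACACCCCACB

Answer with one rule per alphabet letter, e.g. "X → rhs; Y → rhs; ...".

  step 0 ⇒ step 1: BAB ⇒ CB·CCC·CB
    A ↦ CCC
    B ↦ CB
    C ↦ CA  (constrained at step 1)

A->CCC, B->CB, C->CA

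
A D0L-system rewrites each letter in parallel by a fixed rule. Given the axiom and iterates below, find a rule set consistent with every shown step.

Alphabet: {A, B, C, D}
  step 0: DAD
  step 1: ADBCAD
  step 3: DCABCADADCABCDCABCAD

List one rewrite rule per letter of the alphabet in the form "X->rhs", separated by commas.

  step 0 ⇒ step 1: DAD ⇒ AD·BC·AD
    A ↦ BC
    D ↦ AD
    B ↦ D  (constrained at step 1)
    C ↦ CA  (constrained at step 1)

A->BC, B->D, C->CA, D->AD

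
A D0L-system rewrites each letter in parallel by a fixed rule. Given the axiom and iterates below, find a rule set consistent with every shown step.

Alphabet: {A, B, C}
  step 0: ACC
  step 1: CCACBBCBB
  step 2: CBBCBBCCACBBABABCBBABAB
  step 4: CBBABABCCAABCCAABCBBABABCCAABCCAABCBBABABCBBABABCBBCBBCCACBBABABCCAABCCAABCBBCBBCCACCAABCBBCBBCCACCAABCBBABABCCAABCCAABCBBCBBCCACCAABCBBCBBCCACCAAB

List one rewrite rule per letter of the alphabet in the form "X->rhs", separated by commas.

A->CCA, B->AB, C->CBB

  step 1 ⇒ step 2: CCACBBCBB ⇒ CBB·CBB·CCA·CBB·AB·AB·CBB·AB·AB
    A ↦ CCA
    B ↦ AB
    C ↦ CBB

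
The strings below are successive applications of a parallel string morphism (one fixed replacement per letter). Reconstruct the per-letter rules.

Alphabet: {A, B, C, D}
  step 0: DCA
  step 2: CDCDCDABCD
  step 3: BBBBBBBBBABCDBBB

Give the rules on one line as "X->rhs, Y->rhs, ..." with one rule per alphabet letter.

A->AB, B->CD, C->BB, D->B

  step 2 ⇒ step 3: CDCDCDABCD ⇒ BB·B·BB·B·BB·B·AB·CD·BB·B
    A ↦ AB
    B ↦ CD
    C ↦ BB
    D ↦ B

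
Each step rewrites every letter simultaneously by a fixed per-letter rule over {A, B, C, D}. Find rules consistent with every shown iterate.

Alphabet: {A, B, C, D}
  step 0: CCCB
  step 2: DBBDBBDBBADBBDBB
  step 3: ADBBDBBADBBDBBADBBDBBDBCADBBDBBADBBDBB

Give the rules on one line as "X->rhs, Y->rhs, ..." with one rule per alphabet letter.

A->DBC, B->DBB, C->B, D->A

  step 2 ⇒ step 3: DBBDBBDBBADBBDBB ⇒ A·DBB·DBB·A·DBB·DBB·A·DBB·DBB·DBC·A·DBB·DBB·A·DBB·DBB
    A ↦ DBC
    B ↦ DBB
    D ↦ A
    C ↦ B  (constrained at step 0)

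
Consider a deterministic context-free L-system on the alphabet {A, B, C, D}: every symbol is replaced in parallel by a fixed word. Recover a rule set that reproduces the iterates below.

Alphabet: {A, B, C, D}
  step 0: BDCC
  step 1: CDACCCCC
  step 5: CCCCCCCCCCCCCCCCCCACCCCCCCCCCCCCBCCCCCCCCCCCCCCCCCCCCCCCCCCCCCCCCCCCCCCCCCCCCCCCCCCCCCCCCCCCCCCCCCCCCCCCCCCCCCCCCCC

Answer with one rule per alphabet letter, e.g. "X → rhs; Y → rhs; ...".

A->B, B->CD, C->CC, D->AC

  step 0 ⇒ step 1: BDCC ⇒ CD·AC·CC·CC
    B ↦ CD
    C ↦ CC
    D ↦ AC
    A ↦ B  (constrained at step 1)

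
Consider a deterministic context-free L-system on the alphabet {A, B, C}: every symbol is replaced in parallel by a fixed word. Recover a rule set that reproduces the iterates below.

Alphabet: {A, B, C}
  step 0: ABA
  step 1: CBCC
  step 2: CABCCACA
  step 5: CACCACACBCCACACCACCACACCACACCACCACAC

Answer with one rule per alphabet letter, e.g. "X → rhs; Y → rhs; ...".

A->C, B->BC, C->CA

  step 1 ⇒ step 2: CBCC ⇒ CA·BC·CA·CA
    B ↦ BC
    C ↦ CA
  step 0 ⇒ step 1: ABA ⇒ C·BC·C
    A ↦ C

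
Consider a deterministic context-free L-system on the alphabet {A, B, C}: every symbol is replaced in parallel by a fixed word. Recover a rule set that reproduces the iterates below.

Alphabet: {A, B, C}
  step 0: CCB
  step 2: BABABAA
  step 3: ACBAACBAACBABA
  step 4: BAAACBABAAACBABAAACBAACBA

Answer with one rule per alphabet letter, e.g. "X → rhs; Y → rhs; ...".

  step 3 ⇒ step 4: ACBAACBAACBABA ⇒ BA·A·AC·BA·BA·A·AC·BA·BA·A·AC·BA·AC·BA
    A ↦ BA
    B ↦ AC
    C ↦ A

A->BA, B->AC, C->A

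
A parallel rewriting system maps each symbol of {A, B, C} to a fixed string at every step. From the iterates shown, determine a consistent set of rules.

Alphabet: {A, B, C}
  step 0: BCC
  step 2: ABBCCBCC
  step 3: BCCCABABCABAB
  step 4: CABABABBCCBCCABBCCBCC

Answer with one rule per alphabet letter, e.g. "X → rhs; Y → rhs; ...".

A->BC, B->C, C->AB

  step 3 ⇒ step 4: BCCCABABCABAB ⇒ C·AB·AB·AB·BC·C·BC·C·AB·BC·C·BC·C
    A ↦ BC
    B ↦ C
    C ↦ AB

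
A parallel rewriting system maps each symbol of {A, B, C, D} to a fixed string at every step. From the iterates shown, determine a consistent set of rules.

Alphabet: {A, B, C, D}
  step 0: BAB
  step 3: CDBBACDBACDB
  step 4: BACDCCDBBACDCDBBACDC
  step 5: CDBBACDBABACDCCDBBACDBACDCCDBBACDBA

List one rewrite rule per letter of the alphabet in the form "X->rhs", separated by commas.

A->DB, B->C, C->BA, D->CD

  step 4 ⇒ step 5: BACDCCDBBACDCDBBACDC ⇒ C·DB·BA·CD·BA·BA·CD·C·C·DB·BA·CD·BA·CD·C·C·DB·BA·CD·BA
    A ↦ DB
    B ↦ C
    C ↦ BA
    D ↦ CD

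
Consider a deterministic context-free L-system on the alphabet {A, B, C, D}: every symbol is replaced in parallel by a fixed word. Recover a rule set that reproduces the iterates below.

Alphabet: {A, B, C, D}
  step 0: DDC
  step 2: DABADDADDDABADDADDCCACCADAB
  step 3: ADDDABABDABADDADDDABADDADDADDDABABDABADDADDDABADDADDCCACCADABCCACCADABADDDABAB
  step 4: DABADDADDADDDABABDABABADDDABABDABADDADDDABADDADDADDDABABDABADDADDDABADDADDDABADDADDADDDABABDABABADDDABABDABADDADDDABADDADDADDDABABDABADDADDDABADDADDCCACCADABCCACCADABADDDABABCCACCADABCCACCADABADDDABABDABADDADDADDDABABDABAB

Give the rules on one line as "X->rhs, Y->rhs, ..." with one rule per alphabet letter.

  step 3 ⇒ step 4: ADDDABABDABADDADDDABADDADDADDDABABDABADDADDDABADDADDCCACCADABCCACCADABADDDABAB ⇒ DAB·ADD·ADD·ADD·DAB·AB·DAB·AB·ADD·DAB·AB·DAB·ADD·ADD·DAB·ADD·ADD·ADD·DAB·AB·DAB·ADD·ADD·DAB·ADD·ADD·DAB·ADD·ADD·ADD·DAB·AB·DAB·AB·ADD·DAB·AB·DAB·ADD·ADD·DAB·ADD·ADD·ADD·DAB·AB·DAB·ADD·ADD·DAB·ADD·ADD·CCA·CCA·DAB·CCA·CCA·DAB·ADD·DAB·AB·CCA·CCA·DAB·CCA·CCA·DAB·ADD·DAB·AB·DAB·ADD·ADD·ADD·DAB·AB·DAB·AB
    A ↦ DAB
    B ↦ AB
    C ↦ CCA
    D ↦ ADD

A->DAB, B->AB, C->CCA, D->ADD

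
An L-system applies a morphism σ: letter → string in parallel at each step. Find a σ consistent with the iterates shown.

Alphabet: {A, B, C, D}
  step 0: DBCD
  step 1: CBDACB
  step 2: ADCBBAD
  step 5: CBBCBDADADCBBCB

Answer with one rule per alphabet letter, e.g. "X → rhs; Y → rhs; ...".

  step 1 ⇒ step 2: CBDACB ⇒ A·D·CB·B·A·D
    A ↦ B
    B ↦ D
    C ↦ A
    D ↦ CB

A->B, B->D, C->A, D->CB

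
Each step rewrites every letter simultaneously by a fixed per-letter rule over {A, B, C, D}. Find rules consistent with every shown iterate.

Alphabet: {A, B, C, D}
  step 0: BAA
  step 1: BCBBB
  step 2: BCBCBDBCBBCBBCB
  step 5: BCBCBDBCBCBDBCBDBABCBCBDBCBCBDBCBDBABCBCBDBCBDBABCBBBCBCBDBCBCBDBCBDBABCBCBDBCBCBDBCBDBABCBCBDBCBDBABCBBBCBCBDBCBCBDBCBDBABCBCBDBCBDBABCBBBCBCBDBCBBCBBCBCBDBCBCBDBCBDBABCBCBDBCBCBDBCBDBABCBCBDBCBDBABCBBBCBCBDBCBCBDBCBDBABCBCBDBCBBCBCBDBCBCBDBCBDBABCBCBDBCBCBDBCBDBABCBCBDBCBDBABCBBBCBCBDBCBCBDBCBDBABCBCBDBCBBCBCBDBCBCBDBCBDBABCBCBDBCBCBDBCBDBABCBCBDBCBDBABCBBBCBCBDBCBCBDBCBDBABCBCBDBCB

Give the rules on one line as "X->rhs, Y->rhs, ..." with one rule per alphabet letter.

  step 1 ⇒ step 2: BCBBB ⇒ BCB·CBD·BCB·BCB·BCB
    B ↦ BCB
    C ↦ CBD
  step 0 ⇒ step 1: BAA ⇒ BCB·B·B
    A ↦ B
    D ↦ DBA  (constrained at step 2)

A->B, B->BCB, C->CBD, D->DBA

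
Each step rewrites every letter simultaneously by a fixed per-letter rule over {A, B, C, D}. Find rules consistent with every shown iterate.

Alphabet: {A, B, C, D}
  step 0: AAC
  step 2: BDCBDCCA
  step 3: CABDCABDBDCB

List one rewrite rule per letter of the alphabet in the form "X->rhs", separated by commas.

A->CB, B->C, C->BD, D->A

  step 2 ⇒ step 3: BDCBDCCA ⇒ C·A·BD·C·A·BD·BD·CB
    A ↦ CB
    B ↦ C
    C ↦ BD
    D ↦ A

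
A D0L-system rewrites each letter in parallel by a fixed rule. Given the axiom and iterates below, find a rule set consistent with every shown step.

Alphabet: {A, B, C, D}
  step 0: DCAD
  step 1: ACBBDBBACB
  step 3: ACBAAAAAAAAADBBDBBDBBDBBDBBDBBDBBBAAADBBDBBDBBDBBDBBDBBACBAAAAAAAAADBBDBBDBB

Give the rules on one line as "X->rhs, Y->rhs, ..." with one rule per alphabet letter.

  step 0 ⇒ step 1: DCAD ⇒ ACB·B·DBB·ACB
    A ↦ DBB
    C ↦ B
    D ↦ ACB
    B ↦ AAA  (constrained at step 1)

A->DBB, B->AAA, C->B, D->ACB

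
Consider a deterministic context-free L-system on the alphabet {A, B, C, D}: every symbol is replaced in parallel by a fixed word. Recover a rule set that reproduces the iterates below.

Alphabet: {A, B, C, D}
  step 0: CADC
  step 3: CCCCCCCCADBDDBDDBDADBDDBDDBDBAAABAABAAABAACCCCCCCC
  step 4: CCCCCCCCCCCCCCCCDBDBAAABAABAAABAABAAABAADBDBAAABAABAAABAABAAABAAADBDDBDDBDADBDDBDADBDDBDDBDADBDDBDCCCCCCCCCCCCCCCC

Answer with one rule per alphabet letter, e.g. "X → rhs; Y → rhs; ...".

  step 3 ⇒ step 4: CCCCCCCCADBDDBDDBDADBDDBDDBDBAAABAABAAABAACCCCCCCC ⇒ CC·CC·CC·CC·CC·CC·CC·CC·DBD·BAA·A·BAA·BAA·A·BAA·BAA·A·BAA·DBD·BAA·A·BAA·BAA·A·BAA·BAA·A·BAA·A·DBD·DBD·DBD·A·DBD·DBD·A·DBD·DBD·DBD·A·DBD·DBD·CC·CC·CC·CC·CC·CC·CC·CC
    A ↦ DBD
    B ↦ A
    C ↦ CC
    D ↦ BAA

A->DBD, B->A, C->CC, D->BAA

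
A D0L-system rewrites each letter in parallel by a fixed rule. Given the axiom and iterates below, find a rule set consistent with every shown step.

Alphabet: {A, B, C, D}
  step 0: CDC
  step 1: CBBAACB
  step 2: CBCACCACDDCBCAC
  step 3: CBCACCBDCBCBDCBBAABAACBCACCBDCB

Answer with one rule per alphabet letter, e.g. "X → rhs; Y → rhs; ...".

  step 2 ⇒ step 3: CBCACCACDDCBCAC ⇒ CB·CAC·CB·D·CB·CB·D·CB·BAA·BAA·CB·CAC·CB·D·CB
    A ↦ D
    B ↦ CAC
    C ↦ CB
    D ↦ BAA

A->D, B->CAC, C->CB, D->BAA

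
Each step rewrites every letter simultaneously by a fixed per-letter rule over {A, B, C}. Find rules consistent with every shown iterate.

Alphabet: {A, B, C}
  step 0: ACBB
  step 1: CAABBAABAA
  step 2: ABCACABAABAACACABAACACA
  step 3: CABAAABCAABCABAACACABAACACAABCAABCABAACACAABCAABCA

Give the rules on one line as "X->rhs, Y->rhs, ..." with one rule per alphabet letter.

  step 2 ⇒ step 3: ABCACABAABAACACABAACACA ⇒ CA·BAA·AB·CA·AB·CA·BAA·CA·CA·BAA·CA·CA·AB·CA·AB·CA·BAA·CA·CA·AB·CA·AB·CA
    A ↦ CA
    B ↦ BAA
    C ↦ AB

A->CA, B->BAA, C->AB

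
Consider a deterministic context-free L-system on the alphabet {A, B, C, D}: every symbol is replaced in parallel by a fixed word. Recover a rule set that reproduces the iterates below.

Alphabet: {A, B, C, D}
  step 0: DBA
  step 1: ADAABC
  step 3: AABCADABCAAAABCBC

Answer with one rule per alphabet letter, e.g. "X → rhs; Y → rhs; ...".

A->BC, B->A, C->A, D->ADA

  step 0 ⇒ step 1: DBA ⇒ ADA·A·BC
    A ↦ BC
    B ↦ A
    D ↦ ADA
    C ↦ A  (constrained at step 1)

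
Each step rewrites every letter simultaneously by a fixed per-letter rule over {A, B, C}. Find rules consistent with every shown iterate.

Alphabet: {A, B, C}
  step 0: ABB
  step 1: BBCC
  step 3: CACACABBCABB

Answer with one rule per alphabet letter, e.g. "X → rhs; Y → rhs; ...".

  step 0 ⇒ step 1: ABB ⇒ BB·C·C
    A ↦ BB
    B ↦ C
    C ↦ CA  (constrained at step 1)

A->BB, B->C, C->CA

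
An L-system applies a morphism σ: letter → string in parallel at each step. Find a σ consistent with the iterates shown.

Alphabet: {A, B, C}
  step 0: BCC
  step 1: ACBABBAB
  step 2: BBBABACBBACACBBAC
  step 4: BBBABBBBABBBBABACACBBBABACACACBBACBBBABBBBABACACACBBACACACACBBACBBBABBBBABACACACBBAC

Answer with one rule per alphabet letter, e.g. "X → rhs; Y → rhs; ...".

  step 1 ⇒ step 2: ACBABBAB ⇒ BB·BAB·AC·BB·AC·AC·BB·AC
    A ↦ BB
    B ↦ AC
    C ↦ BAB

A->BB, B->AC, C->BAB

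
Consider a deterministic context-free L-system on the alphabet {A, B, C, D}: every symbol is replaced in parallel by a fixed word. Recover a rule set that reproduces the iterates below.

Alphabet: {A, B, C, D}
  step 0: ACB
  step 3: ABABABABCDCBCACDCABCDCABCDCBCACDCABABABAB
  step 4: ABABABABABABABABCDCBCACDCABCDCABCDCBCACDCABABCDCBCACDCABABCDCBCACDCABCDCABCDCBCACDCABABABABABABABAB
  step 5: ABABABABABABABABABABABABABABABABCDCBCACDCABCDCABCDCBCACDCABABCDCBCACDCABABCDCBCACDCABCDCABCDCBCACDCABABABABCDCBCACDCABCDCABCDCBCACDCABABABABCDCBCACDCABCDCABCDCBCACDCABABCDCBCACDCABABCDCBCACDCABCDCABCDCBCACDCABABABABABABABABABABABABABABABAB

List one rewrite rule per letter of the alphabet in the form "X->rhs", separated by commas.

  step 4 ⇒ step 5: ABABABABABABABABCDCBCACDCABCDCABCDCBCACDCABABCDCBCACDCABABCDCBCACDCABCDCABCDCBCACDCABABABABABABABAB ⇒ AB·AB·AB·AB·AB·AB·AB·AB·AB·AB·AB·AB·AB·AB·AB·AB·CDC·BCA·CDC·AB·CDC·AB·CDC·BCA·CDC·AB·AB·CDC·BCA·CDC·AB·AB·CDC·BCA·CDC·AB·CDC·AB·CDC·BCA·CDC·AB·AB·AB·AB·CDC·BCA·CDC·AB·CDC·AB·CDC·BCA·CDC·AB·AB·AB·AB·CDC·BCA·CDC·AB·CDC·AB·CDC·BCA·CDC·AB·AB·CDC·BCA·CDC·AB·AB·CDC·BCA·CDC·AB·CDC·AB·CDC·BCA·CDC·AB·AB·AB·AB·AB·AB·AB·AB·AB·AB·AB·AB·AB·AB·AB·AB
    A ↦ AB
    B ↦ AB
    C ↦ CDC
    D ↦ BCA

A->AB, B->AB, C->CDC, D->BCA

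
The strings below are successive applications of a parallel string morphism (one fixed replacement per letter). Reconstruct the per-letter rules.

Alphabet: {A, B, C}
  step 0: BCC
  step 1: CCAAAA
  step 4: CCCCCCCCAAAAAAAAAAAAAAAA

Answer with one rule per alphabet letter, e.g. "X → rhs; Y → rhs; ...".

A->B, B->CC, C->AA

  step 0 ⇒ step 1: BCC ⇒ CC·AA·AA
    B ↦ CC
    C ↦ AA
    A ↦ B  (constrained at step 1)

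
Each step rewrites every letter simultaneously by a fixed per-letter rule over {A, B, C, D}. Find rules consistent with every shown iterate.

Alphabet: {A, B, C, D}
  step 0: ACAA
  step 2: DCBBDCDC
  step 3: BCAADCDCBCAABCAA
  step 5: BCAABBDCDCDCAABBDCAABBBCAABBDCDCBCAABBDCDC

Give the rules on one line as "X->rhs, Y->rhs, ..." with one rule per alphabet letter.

A->B, B->DC, C->AA, D->BC

  step 2 ⇒ step 3: DCBBDCDC ⇒ BC·AA·DC·DC·BC·AA·BC·AA
    B ↦ DC
    C ↦ AA
    D ↦ BC
    A ↦ B  (constrained at step 0)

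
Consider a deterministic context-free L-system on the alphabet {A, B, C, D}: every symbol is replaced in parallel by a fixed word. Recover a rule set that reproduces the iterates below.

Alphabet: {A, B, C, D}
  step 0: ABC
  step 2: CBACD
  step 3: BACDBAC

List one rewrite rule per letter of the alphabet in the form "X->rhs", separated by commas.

A->D, B->C, C->BA, D->C

  step 2 ⇒ step 3: CBACD ⇒ BA·C·D·BA·C
    A ↦ D
    B ↦ C
    C ↦ BA
    D ↦ C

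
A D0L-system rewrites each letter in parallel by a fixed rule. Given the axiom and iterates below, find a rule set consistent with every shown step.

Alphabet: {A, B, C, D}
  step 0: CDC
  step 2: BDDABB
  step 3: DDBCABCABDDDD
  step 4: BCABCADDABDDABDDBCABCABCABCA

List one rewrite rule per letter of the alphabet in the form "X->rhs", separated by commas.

  step 3 ⇒ step 4: DDBCABCABDDDD ⇒ BCA·BCA·DD·A·B·DD·A·B·DD·BCA·BCA·BCA·BCA
    A ↦ B
    B ↦ DD
    C ↦ A
    D ↦ BCA

A->B, B->DD, C->A, D->BCA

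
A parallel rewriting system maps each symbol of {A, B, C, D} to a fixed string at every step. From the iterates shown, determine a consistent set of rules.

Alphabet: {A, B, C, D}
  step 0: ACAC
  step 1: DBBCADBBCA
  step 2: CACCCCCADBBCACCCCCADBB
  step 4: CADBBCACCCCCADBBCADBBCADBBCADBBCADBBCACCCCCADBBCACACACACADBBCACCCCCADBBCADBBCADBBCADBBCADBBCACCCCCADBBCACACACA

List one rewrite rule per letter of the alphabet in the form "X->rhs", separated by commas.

  step 1 ⇒ step 2: DBBCADBBCA ⇒ CA·CC·CC·CA·DBB·CA·CC·CC·CA·DBB
    A ↦ DBB
    B ↦ CC
    C ↦ CA
    D ↦ CA

A->DBB, B->CC, C->CA, D->CA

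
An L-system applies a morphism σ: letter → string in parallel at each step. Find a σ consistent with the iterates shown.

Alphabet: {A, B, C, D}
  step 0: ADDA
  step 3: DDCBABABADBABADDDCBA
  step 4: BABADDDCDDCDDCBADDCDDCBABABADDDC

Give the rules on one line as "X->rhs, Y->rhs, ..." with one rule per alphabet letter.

A->DC, B->D, C->D, D->BA

  step 3 ⇒ step 4: DDCBABABADBABADDDCBA ⇒ BA·BA·D·D·DC·D·DC·D·DC·BA·D·DC·D·DC·BA·BA·BA·D·D·DC
    A ↦ DC
    B ↦ D
    C ↦ D
    D ↦ BA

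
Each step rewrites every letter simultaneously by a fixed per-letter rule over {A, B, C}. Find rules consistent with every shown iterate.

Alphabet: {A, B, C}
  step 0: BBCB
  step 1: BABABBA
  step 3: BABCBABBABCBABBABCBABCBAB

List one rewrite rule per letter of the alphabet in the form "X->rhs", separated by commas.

A->BC, B->BA, C->B

  step 0 ⇒ step 1: BBCB ⇒ BA·BA·B·BA
    B ↦ BA
    C ↦ B
    A ↦ BC  (constrained at step 1)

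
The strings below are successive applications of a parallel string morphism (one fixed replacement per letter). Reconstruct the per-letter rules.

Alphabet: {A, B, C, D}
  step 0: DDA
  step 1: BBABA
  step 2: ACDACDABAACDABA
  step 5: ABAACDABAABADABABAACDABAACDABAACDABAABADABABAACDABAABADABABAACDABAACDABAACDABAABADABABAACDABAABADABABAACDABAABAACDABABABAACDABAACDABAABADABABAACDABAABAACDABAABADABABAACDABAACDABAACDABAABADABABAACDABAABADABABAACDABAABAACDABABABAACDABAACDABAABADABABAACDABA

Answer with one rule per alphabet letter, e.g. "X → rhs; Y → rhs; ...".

A->ABA, B->ACD, C->DA, D->B

  step 1 ⇒ step 2: BBABA ⇒ ACD·ACD·ABA·ACD·ABA
    A ↦ ABA
    B ↦ ACD
    C ↦ DA  (constrained at step 2)
  step 0 ⇒ step 1: DDA ⇒ B·B·ABA
    D ↦ B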